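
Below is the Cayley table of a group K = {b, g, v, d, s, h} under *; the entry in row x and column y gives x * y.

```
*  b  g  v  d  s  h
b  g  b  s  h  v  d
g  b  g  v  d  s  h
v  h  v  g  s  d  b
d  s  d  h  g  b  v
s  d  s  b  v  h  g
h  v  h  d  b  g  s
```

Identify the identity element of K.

g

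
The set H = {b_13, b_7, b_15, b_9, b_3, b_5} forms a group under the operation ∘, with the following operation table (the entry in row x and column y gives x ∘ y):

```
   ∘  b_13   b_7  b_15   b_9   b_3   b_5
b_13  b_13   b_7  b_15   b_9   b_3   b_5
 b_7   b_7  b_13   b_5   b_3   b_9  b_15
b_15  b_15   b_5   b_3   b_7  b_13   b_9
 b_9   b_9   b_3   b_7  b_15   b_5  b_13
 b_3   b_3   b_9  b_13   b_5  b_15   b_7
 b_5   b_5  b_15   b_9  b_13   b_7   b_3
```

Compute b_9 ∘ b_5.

Read row b_9, column b_5: b_9 ∘ b_5 = b_13.

b_13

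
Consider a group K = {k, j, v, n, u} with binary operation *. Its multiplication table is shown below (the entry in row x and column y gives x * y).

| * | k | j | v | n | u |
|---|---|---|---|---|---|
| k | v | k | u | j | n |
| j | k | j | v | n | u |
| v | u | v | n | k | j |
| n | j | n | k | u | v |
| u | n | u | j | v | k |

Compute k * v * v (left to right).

j

k * v = u
u * v = j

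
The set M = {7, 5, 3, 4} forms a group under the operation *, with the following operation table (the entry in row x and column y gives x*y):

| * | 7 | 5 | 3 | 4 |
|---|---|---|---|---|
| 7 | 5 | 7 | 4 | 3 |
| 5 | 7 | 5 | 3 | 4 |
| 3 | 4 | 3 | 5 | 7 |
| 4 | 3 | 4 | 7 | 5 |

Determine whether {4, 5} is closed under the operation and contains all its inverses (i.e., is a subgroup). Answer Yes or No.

{4, 5} contains the identity 5.
Checking products: every product of two elements of {4, 5} (read from the table) lies in {4, 5}, so the set is closed.
In a finite group, a nonempty closed subset is a subgroup. So {4, 5} ≤ M.

Yes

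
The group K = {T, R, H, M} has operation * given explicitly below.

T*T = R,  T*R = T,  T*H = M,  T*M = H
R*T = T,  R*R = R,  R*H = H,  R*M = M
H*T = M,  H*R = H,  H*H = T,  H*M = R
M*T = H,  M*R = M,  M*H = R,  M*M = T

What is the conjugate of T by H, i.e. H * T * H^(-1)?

T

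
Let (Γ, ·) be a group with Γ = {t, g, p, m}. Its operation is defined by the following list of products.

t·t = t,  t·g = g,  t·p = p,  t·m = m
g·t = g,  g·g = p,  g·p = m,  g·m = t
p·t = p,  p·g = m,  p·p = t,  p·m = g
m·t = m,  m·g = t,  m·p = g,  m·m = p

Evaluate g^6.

p

g^1 = g
g^2 = g·g = p
g^3 = p·g = m
g^4 = m·g = t
g^5 = t·g = g
g^6 = g·g = p
(Structurally, Γ here is isomorphic to the cyclic group Z_4.)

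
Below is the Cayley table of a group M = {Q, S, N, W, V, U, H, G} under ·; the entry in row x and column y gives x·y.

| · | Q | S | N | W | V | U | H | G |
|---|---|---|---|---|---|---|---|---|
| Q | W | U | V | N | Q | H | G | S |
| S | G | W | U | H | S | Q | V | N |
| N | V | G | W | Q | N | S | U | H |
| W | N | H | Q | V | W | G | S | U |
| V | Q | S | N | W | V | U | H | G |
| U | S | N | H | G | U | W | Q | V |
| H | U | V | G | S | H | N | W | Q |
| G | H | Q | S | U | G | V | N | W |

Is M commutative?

No

U·S = N but S·U = Q.
Since U and S do not commute, M is not abelian.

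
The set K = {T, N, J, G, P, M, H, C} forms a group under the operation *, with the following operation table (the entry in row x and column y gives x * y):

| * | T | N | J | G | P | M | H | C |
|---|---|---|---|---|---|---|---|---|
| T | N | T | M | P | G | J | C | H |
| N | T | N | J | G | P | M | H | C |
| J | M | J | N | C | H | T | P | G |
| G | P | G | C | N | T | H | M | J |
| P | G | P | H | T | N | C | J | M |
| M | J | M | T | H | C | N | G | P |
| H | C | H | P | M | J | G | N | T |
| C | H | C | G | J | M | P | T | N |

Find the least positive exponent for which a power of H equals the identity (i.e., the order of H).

The identity element is N (its row matches the header).
H^1 = H
H^2 = H * H = N
The first power of H equal to the identity is H^2, so ord(H) = 2.

2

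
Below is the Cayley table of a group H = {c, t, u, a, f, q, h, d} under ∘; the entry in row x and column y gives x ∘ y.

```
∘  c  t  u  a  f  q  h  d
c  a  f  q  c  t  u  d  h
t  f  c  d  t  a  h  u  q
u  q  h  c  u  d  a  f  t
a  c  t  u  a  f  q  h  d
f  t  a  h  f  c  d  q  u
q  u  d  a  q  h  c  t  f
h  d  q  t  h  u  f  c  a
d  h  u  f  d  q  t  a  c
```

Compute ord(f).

The identity element is a (its row matches the header).
f^1 = f
f^2 = f ∘ f = c
f^3 = c ∘ f = t
f^4 = t ∘ f = a
The first power of f equal to the identity is f^4, so ord(f) = 4.

4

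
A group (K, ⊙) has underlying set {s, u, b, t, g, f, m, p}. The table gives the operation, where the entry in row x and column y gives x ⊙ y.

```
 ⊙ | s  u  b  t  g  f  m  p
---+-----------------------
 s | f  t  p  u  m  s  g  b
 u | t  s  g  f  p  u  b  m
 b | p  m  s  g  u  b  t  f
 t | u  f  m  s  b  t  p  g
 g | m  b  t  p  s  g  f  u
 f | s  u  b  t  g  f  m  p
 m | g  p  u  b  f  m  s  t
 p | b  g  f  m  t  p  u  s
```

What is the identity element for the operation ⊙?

The identity e satisfies e ⊙ x = x for all x, so its row in the table reproduces the column headers.
Row f reads: s, u, b, t, g, f, m, p — exactly the header order. So f is the identity.

f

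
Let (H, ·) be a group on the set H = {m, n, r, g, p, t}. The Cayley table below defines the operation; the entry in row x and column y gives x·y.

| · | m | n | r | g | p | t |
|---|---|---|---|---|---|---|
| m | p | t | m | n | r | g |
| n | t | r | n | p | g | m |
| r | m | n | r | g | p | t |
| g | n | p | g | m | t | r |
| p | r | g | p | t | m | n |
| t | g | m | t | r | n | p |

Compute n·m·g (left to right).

r

n·m = t
t·g = r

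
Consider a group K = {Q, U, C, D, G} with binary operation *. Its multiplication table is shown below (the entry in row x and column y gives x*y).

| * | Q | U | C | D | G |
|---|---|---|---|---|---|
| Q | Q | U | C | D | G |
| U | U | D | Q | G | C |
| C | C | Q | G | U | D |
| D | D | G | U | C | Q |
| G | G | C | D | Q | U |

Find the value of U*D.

Read row U, column D: U*D = G.

G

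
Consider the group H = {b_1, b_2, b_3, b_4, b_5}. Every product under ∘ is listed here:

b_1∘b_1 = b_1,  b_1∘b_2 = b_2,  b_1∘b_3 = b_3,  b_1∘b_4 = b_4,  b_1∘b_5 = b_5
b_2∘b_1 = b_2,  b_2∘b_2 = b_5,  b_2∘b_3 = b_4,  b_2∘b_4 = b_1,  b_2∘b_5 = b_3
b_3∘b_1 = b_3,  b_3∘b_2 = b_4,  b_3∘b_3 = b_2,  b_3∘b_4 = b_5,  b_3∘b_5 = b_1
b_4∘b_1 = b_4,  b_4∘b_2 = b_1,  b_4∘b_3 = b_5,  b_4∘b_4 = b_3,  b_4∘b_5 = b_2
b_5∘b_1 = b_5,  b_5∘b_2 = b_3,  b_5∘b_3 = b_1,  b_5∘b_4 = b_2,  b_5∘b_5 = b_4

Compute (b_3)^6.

b_3

b_3^1 = b_3
b_3^2 = b_3 ∘ b_3 = b_2
b_3^3 = b_2 ∘ b_3 = b_4
b_3^4 = b_4 ∘ b_3 = b_5
b_3^5 = b_5 ∘ b_3 = b_1
b_3^6 = b_1 ∘ b_3 = b_3
(Structurally, H here is isomorphic to the cyclic group Z_5.)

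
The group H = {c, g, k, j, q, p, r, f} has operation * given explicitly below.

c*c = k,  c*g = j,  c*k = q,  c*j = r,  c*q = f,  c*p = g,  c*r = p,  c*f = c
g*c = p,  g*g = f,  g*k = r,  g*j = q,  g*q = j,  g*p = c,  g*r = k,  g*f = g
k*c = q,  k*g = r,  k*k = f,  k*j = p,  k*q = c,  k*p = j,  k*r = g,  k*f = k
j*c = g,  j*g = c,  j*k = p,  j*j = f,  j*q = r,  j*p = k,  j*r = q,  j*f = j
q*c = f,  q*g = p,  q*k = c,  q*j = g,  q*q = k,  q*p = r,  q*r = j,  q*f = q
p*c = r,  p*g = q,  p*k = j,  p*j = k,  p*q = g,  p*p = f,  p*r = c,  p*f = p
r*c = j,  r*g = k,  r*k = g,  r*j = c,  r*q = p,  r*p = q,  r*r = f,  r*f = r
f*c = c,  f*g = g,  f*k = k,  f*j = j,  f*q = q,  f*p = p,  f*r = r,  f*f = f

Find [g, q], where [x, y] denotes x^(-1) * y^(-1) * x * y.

k

Identity is f; from the table g^(-1) = g and q^(-1) = c.
g * c = p
p * g = q
q * q = k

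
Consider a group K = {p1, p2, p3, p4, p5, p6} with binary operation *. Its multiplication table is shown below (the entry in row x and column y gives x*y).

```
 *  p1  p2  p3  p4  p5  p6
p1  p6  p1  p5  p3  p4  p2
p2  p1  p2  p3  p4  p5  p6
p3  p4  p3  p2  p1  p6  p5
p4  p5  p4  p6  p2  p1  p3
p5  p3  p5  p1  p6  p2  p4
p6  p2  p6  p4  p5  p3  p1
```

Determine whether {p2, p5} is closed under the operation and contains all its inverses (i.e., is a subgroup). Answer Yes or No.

{p2, p5} contains the identity p2.
Checking products: every product of two elements of {p2, p5} (read from the table) lies in {p2, p5}, so the set is closed.
In a finite group, a nonempty closed subset is a subgroup. So {p2, p5} ≤ K.

Yes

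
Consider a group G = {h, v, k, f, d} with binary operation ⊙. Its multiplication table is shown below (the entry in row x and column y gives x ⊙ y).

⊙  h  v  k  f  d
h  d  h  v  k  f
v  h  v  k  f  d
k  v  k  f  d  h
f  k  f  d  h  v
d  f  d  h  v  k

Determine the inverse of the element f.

First locate the identity: row v matches the header, so v is the identity.
Scan row f for v: f ⊙ d = v. Hence f^(-1) = d.

d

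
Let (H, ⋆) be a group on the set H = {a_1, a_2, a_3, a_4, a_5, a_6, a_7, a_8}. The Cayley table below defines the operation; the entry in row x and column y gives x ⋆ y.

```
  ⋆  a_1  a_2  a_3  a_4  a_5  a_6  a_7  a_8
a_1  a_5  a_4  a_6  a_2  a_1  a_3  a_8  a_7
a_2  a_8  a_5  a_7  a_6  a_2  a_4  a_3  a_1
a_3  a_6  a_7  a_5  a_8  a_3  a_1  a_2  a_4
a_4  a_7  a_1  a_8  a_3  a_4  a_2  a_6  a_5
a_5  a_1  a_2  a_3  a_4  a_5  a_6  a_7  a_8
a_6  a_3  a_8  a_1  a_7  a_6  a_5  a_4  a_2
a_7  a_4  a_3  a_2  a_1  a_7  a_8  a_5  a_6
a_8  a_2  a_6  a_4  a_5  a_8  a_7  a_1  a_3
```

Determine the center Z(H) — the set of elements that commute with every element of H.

{a_3, a_5}

An element z is central iff its row equals its column in the table.
For a_4: a_4 ⋆ a_6 = a_2 ≠ a_7 = a_6 ⋆ a_4, so a_4 ∉ Z.
Checking each element this way leaves Z(H) = {a_3, a_5}.
(Structurally, H here is isomorphic to the dihedral group D_4.)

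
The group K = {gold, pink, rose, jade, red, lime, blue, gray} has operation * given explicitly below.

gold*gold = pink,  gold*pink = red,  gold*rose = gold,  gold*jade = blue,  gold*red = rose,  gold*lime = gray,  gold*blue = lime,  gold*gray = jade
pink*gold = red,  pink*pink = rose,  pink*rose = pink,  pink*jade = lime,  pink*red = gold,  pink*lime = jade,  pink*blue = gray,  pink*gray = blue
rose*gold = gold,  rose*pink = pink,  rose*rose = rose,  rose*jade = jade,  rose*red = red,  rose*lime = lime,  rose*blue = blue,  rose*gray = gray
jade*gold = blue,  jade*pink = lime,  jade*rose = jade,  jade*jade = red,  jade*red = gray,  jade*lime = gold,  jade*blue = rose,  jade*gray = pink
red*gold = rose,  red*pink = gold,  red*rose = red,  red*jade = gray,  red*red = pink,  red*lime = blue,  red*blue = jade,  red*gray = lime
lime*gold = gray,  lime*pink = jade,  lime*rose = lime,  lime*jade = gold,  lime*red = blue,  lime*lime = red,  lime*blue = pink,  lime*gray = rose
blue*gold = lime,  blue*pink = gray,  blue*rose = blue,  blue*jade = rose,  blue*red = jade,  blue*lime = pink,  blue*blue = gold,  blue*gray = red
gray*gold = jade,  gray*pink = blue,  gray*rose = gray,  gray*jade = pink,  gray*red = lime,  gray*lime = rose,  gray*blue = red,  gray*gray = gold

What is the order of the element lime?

8

The identity element is rose (its row matches the header).
lime^1 = lime
lime^2 = lime * lime = red
lime^3 = red * lime = blue
lime^4 = blue * lime = pink
lime^5 = pink * lime = jade
lime^6 = jade * lime = gold
lime^7 = gold * lime = gray
lime^8 = gray * lime = rose
The first power of lime equal to the identity is lime^8, so ord(lime) = 8.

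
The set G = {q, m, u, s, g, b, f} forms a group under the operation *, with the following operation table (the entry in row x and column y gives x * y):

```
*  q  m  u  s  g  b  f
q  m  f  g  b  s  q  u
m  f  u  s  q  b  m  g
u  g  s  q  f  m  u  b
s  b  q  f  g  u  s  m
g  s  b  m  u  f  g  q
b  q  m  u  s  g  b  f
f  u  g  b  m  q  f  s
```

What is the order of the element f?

7

The identity element is b (its row matches the header).
f^1 = f
f^2 = f * f = s
f^3 = s * f = m
f^4 = m * f = g
f^5 = g * f = q
f^6 = q * f = u
f^7 = u * f = b
The first power of f equal to the identity is f^7, so ord(f) = 7.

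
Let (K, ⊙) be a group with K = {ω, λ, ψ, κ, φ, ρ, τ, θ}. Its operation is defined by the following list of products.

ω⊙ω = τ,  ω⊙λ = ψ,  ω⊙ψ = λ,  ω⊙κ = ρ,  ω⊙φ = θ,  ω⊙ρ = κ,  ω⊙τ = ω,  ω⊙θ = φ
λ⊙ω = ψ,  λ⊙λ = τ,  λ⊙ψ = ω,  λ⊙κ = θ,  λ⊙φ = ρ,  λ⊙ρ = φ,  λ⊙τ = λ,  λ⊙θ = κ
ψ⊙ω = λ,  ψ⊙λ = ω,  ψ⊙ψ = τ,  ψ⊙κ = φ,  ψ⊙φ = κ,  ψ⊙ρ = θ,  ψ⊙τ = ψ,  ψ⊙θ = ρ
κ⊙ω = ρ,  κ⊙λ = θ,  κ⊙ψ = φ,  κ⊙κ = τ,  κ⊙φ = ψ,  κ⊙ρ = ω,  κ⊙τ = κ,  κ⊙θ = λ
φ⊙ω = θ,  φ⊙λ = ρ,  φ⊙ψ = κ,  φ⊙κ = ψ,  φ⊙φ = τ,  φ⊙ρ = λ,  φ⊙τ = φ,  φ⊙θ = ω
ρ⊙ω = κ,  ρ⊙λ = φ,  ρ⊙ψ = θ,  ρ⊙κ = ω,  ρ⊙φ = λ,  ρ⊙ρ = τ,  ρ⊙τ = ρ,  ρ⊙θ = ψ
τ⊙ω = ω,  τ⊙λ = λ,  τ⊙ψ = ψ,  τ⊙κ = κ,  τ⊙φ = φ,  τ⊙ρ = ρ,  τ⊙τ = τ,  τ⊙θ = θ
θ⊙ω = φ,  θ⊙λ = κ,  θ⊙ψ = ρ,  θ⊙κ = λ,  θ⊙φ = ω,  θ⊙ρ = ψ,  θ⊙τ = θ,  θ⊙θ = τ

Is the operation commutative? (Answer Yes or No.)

Yes

Check whether the table is symmetric across its main diagonal.
Every entry (row x, col y) equals the entry (row y, col x), so K is abelian.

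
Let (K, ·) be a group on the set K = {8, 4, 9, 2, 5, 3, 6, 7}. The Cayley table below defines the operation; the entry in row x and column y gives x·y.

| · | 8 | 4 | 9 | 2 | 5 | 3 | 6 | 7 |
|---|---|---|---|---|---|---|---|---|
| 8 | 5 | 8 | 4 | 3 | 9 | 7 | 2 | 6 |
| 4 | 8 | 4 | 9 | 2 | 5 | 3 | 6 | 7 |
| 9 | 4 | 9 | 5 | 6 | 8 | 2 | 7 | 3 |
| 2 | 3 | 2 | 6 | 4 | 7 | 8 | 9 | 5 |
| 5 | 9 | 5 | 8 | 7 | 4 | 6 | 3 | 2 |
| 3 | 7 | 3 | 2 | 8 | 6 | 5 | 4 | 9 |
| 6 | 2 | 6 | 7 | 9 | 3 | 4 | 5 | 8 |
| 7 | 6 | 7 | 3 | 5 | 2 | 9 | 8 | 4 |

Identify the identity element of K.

4

The identity e satisfies e·x = x for all x, so its row in the table reproduces the column headers.
Row 4 reads: 8, 4, 9, 2, 5, 3, 6, 7 — exactly the header order. So 4 is the identity.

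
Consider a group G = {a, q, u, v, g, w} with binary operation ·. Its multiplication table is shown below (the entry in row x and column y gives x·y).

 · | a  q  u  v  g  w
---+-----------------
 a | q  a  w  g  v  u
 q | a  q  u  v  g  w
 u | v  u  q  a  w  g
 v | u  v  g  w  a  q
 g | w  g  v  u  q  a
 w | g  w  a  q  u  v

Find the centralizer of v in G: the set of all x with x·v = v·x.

{q, v, w}

Compare row v with column v entry by entry.
w·v = q = v·w, so w commutes with v.
u·v = a but v·u = g, so u does not.
Collecting the elements that commute with v: C(v) = {q, v, w}.
(Structurally, G here is isomorphic to the symmetric group S_3.)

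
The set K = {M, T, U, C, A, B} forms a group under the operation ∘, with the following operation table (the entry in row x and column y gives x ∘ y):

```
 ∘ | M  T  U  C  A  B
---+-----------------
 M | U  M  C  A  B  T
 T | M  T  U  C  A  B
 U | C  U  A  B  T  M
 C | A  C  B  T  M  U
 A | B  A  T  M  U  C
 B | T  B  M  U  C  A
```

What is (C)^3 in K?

C^1 = C
C^2 = C ∘ C = T
C^3 = T ∘ C = C

C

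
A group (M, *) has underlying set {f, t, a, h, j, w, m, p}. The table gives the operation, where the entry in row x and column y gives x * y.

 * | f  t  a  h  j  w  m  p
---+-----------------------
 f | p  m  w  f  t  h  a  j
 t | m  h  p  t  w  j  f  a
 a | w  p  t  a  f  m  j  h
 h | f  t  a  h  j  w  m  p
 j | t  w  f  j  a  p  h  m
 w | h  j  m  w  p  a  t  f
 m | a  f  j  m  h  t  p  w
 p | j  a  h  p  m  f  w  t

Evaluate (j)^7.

j^1 = j
j^2 = j * j = a
j^3 = a * j = f
j^4 = f * j = t
j^5 = t * j = w
j^6 = w * j = p
j^7 = p * j = m

m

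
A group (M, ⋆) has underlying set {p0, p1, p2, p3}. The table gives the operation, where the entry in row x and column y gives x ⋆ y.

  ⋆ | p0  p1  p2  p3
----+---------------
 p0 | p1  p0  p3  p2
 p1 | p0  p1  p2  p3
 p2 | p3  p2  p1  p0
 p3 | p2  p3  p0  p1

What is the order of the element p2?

2

The identity element is p1 (its row matches the header).
p2^1 = p2
p2^2 = p2 ⋆ p2 = p1
The first power of p2 equal to the identity is p2^2, so ord(p2) = 2.
(Structurally, M here is isomorphic to the Klein four-group V_4.)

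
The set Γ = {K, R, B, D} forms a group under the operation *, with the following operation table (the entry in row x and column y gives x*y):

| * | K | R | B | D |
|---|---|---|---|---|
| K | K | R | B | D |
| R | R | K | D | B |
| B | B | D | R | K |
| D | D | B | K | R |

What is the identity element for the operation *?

The identity e satisfies e*x = x for all x, so its row in the table reproduces the column headers.
Row K reads: K, R, B, D — exactly the header order. So K is the identity.

K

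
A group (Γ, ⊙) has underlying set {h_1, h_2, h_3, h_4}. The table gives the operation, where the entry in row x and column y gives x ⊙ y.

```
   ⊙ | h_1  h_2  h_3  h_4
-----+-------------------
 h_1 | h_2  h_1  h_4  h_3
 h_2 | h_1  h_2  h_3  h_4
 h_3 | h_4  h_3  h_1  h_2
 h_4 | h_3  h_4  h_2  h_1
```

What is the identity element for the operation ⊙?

The identity e satisfies e ⊙ x = x for all x, so its row in the table reproduces the column headers.
Row h_2 reads: h_1, h_2, h_3, h_4 — exactly the header order. So h_2 is the identity.

h_2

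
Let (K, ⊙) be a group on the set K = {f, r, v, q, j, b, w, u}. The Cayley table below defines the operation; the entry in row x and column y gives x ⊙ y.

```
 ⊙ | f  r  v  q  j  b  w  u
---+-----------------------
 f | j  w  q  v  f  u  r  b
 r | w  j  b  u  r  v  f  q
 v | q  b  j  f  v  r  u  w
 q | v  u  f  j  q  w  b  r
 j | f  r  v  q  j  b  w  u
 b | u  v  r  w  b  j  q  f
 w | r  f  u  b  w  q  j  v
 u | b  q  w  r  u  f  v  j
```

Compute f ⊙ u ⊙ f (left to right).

f ⊙ u = b
b ⊙ f = u

u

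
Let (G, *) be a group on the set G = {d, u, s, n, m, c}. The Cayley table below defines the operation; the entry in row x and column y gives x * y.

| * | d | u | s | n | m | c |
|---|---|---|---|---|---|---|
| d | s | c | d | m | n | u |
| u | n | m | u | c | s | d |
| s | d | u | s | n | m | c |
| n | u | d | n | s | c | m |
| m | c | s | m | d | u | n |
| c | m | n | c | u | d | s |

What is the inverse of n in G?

First locate the identity: row s matches the header, so s is the identity.
Scan row n for s: n * n = s. Hence n^(-1) = n.

n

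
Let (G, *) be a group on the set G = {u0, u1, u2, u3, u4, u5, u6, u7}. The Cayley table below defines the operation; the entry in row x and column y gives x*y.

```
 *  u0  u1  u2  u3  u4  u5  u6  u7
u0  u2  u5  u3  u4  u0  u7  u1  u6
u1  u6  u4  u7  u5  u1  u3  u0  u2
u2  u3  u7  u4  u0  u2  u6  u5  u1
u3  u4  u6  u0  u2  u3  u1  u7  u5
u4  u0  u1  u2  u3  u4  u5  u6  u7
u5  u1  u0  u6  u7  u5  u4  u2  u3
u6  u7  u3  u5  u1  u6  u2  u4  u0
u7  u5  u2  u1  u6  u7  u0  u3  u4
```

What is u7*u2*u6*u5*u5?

u0

u7*u2 = u1
u1*u6 = u0
u0*u5 = u7
u7*u5 = u0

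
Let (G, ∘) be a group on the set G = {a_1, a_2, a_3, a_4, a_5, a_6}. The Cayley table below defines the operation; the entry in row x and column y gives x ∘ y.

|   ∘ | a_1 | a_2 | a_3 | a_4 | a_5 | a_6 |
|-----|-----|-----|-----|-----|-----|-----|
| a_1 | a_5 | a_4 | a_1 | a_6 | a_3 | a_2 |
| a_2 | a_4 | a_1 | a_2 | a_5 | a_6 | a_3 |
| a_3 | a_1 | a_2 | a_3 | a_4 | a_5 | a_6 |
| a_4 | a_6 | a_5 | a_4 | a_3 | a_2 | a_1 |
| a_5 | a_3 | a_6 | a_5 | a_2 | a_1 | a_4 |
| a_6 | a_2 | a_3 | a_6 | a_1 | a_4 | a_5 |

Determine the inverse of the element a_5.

a_1

First locate the identity: row a_3 matches the header, so a_3 is the identity.
Scan row a_5 for a_3: a_5 ∘ a_1 = a_3. Hence a_5^(-1) = a_1.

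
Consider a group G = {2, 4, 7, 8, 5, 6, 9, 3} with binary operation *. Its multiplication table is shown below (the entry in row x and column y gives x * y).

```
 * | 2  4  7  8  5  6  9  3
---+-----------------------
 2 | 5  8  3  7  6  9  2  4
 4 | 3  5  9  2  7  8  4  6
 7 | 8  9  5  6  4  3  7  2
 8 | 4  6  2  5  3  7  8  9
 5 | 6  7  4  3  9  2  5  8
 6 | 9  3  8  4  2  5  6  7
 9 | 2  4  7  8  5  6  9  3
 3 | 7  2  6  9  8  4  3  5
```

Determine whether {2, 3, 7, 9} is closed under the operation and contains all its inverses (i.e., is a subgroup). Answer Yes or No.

No

3 * 3 = 5, which is not in {2, 3, 7, 9}.
The subset is not closed under *, so it is not a subgroup.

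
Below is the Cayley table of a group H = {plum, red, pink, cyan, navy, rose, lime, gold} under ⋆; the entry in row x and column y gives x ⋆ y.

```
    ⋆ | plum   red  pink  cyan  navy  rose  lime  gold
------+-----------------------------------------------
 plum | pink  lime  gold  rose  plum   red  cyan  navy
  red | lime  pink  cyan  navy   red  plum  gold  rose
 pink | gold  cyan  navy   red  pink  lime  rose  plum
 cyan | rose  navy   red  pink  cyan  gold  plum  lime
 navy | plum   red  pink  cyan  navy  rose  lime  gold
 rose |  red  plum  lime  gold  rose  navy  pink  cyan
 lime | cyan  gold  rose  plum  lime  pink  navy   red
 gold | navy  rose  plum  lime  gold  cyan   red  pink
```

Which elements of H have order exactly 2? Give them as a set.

Identity is navy. Compute the order of each non-identity element by repeated multiplication:
  plum: plum → pink → gold → navy  (order 4)
  red: red → pink → cyan → navy  (order 4)
  pink: pink → navy  (order 2)
  cyan: cyan → pink → red → navy  (order 4)
  rose: rose → navy  (order 2)
  lime: lime → navy  (order 2)
  gold: gold → pink → plum → navy  (order 4)
Elements of order 2: {lime, pink, rose}.

{lime, pink, rose}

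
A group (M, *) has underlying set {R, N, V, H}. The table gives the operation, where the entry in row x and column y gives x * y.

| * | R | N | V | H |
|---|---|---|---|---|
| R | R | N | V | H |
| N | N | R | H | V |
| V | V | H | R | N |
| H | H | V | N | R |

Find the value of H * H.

Read row H, column H: H * H = R.

R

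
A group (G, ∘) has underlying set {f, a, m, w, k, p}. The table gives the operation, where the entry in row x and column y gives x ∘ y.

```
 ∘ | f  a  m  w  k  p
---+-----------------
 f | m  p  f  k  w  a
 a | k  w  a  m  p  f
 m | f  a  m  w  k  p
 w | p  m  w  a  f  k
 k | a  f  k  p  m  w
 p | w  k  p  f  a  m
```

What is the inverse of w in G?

a

First locate the identity: row m matches the header, so m is the identity.
Scan row w for m: w ∘ a = m. Hence w^(-1) = a.
(Structurally, G here is isomorphic to the symmetric group S_3.)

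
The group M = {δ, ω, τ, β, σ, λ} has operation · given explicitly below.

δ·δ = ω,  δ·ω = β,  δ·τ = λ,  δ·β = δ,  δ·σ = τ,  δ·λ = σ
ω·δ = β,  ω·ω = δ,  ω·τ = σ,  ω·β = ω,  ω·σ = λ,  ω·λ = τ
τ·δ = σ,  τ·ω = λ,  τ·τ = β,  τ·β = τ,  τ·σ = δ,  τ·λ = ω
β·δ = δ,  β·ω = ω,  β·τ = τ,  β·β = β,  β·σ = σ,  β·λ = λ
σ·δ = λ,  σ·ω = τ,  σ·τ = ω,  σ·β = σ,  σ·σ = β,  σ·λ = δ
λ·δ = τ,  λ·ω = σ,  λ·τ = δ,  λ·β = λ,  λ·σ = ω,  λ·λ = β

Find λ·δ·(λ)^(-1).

ω

The identity is β. In row λ, the entry β sits in column λ, so λ^(-1) = λ.
λ·δ = τ
τ·λ = ω
(Structurally, M here is isomorphic to the symmetric group S_3.)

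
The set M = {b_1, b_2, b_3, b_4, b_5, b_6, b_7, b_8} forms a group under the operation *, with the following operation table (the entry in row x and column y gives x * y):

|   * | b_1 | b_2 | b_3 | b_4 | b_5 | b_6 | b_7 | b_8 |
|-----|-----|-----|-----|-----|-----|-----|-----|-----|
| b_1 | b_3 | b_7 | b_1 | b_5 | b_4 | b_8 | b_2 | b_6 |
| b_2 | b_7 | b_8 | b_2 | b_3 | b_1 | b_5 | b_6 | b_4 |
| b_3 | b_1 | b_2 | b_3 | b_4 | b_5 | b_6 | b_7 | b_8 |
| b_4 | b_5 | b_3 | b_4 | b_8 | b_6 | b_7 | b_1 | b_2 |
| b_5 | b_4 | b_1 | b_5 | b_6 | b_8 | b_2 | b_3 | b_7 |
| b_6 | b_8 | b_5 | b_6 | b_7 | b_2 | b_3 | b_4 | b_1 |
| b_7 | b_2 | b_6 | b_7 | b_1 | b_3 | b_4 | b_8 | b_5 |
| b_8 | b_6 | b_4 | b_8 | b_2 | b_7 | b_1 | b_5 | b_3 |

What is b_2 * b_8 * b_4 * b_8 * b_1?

b_1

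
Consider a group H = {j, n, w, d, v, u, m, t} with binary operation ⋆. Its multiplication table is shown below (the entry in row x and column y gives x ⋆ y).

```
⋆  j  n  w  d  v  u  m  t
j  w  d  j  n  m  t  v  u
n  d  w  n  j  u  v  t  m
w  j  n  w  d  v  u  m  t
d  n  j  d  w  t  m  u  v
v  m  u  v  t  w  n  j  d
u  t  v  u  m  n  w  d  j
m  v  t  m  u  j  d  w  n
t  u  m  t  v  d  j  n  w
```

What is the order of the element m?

2

The identity element is w (its row matches the header).
m^1 = m
m^2 = m ⋆ m = w
The first power of m equal to the identity is m^2, so ord(m) = 2.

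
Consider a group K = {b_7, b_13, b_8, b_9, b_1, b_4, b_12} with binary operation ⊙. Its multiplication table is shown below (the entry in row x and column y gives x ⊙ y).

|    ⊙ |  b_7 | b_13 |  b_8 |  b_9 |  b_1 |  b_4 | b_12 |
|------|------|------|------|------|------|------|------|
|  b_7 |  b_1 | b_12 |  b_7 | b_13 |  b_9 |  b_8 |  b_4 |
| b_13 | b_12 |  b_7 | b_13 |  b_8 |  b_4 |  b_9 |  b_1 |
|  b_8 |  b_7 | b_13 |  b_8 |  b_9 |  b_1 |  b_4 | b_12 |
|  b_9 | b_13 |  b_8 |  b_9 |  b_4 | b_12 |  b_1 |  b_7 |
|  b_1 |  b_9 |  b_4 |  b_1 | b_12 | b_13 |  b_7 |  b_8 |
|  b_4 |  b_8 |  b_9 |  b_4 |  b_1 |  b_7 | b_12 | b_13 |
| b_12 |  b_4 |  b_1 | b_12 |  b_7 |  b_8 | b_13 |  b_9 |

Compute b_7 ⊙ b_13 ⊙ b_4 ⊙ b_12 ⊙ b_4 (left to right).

b_7

b_7 ⊙ b_13 = b_12
b_12 ⊙ b_4 = b_13
b_13 ⊙ b_12 = b_1
b_1 ⊙ b_4 = b_7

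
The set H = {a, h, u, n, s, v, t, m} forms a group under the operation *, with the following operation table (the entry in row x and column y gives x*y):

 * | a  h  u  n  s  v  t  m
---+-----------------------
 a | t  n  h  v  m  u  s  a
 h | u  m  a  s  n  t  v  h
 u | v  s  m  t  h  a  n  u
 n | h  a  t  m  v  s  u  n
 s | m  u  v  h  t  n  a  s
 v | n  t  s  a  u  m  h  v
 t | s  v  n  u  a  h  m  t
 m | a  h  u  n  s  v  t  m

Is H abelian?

s*v = n but v*s = u.
Since s and v do not commute, H is not abelian.

No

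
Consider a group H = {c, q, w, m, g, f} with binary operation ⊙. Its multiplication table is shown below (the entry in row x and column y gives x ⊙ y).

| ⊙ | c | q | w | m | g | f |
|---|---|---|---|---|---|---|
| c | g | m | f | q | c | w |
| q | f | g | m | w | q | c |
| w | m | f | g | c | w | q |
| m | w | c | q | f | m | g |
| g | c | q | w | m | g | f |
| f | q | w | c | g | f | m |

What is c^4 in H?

g

c^1 = c
c^2 = c ⊙ c = g
c^3 = g ⊙ c = c
c^4 = c ⊙ c = g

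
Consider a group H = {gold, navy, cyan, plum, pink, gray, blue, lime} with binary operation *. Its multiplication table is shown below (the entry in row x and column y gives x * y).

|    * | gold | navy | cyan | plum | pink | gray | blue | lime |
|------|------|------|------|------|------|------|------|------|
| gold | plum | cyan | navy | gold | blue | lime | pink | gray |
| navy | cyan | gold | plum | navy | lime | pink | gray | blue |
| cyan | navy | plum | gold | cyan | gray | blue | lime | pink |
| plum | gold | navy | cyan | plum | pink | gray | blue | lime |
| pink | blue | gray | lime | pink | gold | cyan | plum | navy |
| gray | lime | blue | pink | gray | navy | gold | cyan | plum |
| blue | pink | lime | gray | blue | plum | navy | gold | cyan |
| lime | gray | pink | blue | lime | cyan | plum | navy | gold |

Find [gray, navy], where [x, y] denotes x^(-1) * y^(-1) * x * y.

Identity is plum; from the table gray^(-1) = lime and navy^(-1) = cyan.
lime * cyan = blue
blue * gray = navy
navy * navy = gold

gold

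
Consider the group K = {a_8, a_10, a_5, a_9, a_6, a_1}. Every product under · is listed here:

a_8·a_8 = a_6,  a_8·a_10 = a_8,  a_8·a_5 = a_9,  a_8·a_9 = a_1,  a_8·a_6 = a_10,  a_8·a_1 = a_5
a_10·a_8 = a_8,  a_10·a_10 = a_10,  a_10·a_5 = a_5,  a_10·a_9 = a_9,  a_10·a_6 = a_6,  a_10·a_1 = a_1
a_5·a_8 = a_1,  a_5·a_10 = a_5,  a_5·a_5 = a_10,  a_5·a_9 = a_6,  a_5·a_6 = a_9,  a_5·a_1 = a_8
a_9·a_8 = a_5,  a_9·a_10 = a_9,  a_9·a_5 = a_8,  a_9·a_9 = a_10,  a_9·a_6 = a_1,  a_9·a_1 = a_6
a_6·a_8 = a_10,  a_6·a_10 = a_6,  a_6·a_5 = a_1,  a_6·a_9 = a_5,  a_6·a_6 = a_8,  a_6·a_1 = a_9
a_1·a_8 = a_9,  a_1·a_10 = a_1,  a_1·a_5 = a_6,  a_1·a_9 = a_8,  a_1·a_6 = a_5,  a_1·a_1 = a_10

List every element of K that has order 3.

{a_6, a_8}

Identity is a_10. Compute the order of each non-identity element by repeated multiplication:
  a_8: a_8 → a_6 → a_10  (order 3)
  a_5: a_5 → a_10  (order 2)
  a_9: a_9 → a_10  (order 2)
  a_6: a_6 → a_8 → a_10  (order 3)
  a_1: a_1 → a_10  (order 2)
Elements of order 3: {a_6, a_8}.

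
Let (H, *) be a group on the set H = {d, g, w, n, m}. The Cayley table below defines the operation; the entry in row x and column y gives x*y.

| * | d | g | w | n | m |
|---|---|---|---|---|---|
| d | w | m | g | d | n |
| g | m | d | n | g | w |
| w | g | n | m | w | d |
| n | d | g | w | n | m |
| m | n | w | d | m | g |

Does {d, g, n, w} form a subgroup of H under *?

g*d = m, which is not in {d, g, n, w}.
The subset is not closed under *, so it is not a subgroup.

No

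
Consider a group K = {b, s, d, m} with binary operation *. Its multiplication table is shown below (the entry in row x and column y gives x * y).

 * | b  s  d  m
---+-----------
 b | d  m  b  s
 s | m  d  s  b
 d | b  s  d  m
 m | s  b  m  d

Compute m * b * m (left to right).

b

m * b = s
s * m = b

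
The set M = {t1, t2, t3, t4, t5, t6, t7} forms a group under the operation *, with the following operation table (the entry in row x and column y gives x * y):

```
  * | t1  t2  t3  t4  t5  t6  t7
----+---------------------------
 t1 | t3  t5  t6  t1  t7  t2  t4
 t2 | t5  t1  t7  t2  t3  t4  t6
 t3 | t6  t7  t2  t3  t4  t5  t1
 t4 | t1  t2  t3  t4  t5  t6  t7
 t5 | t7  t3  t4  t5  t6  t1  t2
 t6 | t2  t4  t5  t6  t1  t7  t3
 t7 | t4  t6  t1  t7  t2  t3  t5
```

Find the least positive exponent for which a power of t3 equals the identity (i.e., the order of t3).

The identity element is t4 (its row matches the header).
t3^1 = t3
t3^2 = t3 * t3 = t2
t3^3 = t2 * t3 = t7
t3^4 = t7 * t3 = t1
t3^5 = t1 * t3 = t6
t3^6 = t6 * t3 = t5
t3^7 = t5 * t3 = t4
The first power of t3 equal to the identity is t3^7, so ord(t3) = 7.

7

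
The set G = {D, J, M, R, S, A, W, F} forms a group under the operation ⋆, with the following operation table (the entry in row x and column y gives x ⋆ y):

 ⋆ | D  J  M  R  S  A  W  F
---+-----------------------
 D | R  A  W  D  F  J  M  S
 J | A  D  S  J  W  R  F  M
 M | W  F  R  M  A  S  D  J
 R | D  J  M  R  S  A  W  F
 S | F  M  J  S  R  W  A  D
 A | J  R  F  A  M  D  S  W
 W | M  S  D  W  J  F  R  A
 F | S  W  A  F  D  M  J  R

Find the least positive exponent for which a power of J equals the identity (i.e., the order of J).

4

The identity element is R (its row matches the header).
J^1 = J
J^2 = J ⋆ J = D
J^3 = D ⋆ J = A
J^4 = A ⋆ J = R
The first power of J equal to the identity is J^4, so ord(J) = 4.
(Structurally, G here is isomorphic to the dihedral group D_4.)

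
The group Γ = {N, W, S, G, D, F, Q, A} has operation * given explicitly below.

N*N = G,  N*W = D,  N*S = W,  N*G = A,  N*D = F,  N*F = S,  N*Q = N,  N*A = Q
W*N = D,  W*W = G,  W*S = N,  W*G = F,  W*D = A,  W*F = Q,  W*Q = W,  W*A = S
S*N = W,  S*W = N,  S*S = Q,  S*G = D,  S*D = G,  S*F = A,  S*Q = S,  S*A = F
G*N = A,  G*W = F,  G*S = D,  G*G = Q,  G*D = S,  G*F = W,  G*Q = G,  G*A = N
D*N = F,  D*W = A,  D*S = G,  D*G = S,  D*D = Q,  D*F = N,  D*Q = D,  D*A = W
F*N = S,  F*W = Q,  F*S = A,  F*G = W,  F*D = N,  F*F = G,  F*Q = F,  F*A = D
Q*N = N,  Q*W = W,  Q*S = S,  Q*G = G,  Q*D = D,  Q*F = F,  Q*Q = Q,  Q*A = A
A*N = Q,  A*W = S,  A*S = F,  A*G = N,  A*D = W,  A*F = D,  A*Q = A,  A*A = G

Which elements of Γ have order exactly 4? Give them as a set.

{A, F, N, W}

Identity is Q. Compute the order of each non-identity element by repeated multiplication:
  N: N → G → A → Q  (order 4)
  W: W → G → F → Q  (order 4)
  S: S → Q  (order 2)
  G: G → Q  (order 2)
  D: D → Q  (order 2)
  F: F → G → W → Q  (order 4)
  A: A → G → N → Q  (order 4)
Elements of order 4: {A, F, N, W}.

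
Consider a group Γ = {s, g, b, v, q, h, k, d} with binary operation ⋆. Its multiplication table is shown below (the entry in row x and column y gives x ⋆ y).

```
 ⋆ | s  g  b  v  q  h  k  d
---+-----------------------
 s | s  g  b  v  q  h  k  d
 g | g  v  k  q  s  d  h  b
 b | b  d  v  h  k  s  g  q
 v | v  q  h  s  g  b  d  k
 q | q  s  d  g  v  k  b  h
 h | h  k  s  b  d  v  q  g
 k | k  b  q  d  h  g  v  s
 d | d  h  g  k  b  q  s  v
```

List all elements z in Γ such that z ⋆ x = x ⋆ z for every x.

{s, v}

An element z is central iff its row equals its column in the table.
For g: g ⋆ k = h ≠ b = k ⋆ g, so g ∉ Z.
Checking each element this way leaves Z(Γ) = {s, v}.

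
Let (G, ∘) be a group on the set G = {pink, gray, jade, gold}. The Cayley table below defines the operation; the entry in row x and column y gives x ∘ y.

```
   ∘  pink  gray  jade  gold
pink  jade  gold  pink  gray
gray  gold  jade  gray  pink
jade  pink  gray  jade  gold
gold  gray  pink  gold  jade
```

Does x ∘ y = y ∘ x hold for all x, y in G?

Check whether the table is symmetric across its main diagonal.
Every entry (row x, col y) equals the entry (row y, col x), so G is abelian.

Yes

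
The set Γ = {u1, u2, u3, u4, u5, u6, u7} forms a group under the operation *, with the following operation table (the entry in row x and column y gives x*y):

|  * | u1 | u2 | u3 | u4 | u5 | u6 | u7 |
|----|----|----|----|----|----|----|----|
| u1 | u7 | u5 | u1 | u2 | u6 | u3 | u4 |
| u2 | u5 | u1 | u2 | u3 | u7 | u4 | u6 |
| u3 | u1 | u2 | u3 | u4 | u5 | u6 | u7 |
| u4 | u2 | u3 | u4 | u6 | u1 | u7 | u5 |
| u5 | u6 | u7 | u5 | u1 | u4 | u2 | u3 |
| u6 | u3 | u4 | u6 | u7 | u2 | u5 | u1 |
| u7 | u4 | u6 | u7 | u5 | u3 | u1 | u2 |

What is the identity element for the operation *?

u3

The identity e satisfies e*x = x for all x, so its row in the table reproduces the column headers.
Row u3 reads: u1, u2, u3, u4, u5, u6, u7 — exactly the header order. So u3 is the identity.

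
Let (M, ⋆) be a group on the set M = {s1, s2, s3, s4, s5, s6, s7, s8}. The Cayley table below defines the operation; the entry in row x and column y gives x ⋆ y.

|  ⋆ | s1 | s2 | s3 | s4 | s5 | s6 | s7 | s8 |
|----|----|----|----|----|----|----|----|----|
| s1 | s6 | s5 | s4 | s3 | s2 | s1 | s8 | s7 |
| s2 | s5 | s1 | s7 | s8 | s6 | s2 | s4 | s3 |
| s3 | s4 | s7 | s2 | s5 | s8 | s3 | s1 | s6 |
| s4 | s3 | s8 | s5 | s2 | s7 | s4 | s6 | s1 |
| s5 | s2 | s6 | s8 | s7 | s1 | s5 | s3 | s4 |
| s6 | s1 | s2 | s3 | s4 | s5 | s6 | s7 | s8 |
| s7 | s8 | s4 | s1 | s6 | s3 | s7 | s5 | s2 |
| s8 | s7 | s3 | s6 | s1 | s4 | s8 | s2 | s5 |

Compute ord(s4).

The identity element is s6 (its row matches the header).
s4^1 = s4
s4^2 = s4 ⋆ s4 = s2
s4^3 = s2 ⋆ s4 = s8
s4^4 = s8 ⋆ s4 = s1
s4^5 = s1 ⋆ s4 = s3
s4^6 = s3 ⋆ s4 = s5
s4^7 = s5 ⋆ s4 = s7
s4^8 = s7 ⋆ s4 = s6
The first power of s4 equal to the identity is s4^8, so ord(s4) = 8.

8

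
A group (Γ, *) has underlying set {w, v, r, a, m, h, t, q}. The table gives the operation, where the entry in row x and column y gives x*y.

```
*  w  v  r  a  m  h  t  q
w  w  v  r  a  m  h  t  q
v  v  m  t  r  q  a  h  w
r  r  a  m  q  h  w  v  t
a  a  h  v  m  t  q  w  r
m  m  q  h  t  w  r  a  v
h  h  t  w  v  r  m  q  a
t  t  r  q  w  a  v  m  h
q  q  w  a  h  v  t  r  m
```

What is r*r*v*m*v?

r*r = m
m*v = q
q*m = v
v*v = m

m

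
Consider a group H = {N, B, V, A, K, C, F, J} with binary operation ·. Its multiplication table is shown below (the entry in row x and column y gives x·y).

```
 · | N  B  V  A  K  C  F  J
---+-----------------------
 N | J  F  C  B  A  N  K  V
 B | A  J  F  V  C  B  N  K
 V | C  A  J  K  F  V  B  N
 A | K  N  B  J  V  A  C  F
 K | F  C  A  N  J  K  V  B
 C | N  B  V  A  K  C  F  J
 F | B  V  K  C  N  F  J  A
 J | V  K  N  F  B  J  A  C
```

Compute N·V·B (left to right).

B

N·V = C
C·B = B
(Structurally, H here is isomorphic to the quaternion group Q_8.)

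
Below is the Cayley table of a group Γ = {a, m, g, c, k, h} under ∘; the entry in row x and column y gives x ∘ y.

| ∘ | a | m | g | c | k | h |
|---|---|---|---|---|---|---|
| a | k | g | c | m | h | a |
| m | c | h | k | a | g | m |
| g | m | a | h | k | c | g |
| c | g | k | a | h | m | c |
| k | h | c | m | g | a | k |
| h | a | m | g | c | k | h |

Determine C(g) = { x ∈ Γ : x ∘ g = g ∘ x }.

Compare row g with column g entry by entry.
k ∘ g = m but g ∘ k = c, so k does not.
Collecting the elements that commute with g: C(g) = {g, h}.

{g, h}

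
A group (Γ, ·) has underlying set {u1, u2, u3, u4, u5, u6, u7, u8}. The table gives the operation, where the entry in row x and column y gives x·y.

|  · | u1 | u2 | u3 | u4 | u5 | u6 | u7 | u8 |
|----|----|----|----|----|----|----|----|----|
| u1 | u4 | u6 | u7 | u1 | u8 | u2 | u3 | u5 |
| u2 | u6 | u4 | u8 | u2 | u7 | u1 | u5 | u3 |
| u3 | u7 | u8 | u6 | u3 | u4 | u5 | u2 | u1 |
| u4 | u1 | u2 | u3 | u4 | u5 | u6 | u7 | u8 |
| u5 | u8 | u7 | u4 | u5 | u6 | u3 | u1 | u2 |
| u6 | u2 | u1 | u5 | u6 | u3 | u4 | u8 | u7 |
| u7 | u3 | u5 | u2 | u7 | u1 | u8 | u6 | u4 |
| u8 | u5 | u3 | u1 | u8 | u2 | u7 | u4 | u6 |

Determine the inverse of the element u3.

First locate the identity: row u4 matches the header, so u4 is the identity.
Scan row u3 for u4: u3·u5 = u4. Hence u3^(-1) = u5.

u5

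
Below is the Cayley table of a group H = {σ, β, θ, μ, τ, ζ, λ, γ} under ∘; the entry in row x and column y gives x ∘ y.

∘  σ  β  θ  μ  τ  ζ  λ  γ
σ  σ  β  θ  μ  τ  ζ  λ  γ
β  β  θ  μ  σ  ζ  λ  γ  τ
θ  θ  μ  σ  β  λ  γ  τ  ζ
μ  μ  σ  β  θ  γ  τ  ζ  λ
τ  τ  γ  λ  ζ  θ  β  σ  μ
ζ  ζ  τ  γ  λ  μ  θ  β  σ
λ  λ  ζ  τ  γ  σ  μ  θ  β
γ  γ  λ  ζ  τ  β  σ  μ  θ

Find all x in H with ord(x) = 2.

Identity is σ. Compute the order of each non-identity element by repeated multiplication:
  β: β → θ → μ → σ  (order 4)
  θ: θ → σ  (order 2)
  μ: μ → θ → β → σ  (order 4)
  τ: τ → θ → λ → σ  (order 4)
  ζ: ζ → θ → γ → σ  (order 4)
  λ: λ → θ → τ → σ  (order 4)
  γ: γ → θ → ζ → σ  (order 4)
Elements of order 2: {θ}.

{θ}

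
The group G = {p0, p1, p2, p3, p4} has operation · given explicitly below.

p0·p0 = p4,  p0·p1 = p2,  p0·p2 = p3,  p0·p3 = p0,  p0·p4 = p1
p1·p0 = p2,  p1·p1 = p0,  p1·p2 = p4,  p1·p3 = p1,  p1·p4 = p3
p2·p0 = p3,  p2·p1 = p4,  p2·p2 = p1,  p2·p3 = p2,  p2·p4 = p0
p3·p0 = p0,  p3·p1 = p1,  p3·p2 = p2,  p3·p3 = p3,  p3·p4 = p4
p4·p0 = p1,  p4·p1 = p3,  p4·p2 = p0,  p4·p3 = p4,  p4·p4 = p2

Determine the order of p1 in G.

5

The identity element is p3 (its row matches the header).
p1^1 = p1
p1^2 = p1·p1 = p0
p1^3 = p0·p1 = p2
p1^4 = p2·p1 = p4
p1^5 = p4·p1 = p3
The first power of p1 equal to the identity is p1^5, so ord(p1) = 5.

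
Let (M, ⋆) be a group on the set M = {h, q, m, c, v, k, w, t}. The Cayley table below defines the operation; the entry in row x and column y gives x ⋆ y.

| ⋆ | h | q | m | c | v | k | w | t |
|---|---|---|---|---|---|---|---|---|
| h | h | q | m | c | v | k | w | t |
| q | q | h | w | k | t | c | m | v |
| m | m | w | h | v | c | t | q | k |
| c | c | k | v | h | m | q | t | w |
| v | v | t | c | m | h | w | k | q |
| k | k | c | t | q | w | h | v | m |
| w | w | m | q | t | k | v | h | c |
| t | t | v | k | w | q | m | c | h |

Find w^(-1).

First locate the identity: row h matches the header, so h is the identity.
Scan row w for h: w ⋆ w = h. Hence w^(-1) = w.

w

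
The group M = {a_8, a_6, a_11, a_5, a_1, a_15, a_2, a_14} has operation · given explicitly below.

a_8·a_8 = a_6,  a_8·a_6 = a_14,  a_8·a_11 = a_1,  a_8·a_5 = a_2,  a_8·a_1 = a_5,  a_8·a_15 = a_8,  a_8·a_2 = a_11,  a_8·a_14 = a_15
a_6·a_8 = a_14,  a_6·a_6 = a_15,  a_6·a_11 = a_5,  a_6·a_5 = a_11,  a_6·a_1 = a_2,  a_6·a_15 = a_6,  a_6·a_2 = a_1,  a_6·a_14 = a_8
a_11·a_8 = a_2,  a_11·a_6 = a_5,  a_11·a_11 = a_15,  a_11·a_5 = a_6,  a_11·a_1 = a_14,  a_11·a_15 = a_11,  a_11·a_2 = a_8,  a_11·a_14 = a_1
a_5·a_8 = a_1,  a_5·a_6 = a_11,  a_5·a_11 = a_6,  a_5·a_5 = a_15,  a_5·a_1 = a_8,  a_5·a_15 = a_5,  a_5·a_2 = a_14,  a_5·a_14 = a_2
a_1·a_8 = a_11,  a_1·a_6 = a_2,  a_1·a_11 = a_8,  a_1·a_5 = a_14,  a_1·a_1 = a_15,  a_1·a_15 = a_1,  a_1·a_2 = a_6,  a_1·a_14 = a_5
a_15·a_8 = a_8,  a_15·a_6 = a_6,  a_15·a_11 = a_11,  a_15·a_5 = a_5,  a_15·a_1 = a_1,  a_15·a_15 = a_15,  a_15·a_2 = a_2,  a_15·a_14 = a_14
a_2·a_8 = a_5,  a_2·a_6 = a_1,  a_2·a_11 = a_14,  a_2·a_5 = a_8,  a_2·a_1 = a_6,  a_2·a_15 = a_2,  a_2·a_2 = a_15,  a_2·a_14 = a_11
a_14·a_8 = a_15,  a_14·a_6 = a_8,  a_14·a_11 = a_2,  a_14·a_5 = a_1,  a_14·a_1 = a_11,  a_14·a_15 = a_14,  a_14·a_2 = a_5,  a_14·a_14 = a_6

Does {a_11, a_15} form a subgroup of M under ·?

Yes

{a_11, a_15} contains the identity a_15.
Checking products: every product of two elements of {a_11, a_15} (read from the table) lies in {a_11, a_15}, so the set is closed.
In a finite group, a nonempty closed subset is a subgroup. So {a_11, a_15} ≤ M.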